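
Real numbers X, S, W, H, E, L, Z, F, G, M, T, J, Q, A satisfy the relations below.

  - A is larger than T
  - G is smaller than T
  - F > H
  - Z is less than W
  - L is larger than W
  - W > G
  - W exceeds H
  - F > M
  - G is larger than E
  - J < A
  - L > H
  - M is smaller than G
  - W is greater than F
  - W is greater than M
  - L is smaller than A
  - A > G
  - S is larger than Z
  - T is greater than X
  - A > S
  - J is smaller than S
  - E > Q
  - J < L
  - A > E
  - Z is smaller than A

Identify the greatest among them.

H is not greatest since H < L; Q is not greatest since Q < E; J is not greatest since J < L; Z is not greatest since Z < S; X is not greatest since X < T; M is not greatest since M < W; E is not greatest since E < G; S is not greatest since S < A; G is not greatest since G < T; F is not greatest since F < W; W is not greatest since W < L; L is not greatest since L < A; T is not greatest since T < A.
Only A has nothing above it, so A is the greatest.

A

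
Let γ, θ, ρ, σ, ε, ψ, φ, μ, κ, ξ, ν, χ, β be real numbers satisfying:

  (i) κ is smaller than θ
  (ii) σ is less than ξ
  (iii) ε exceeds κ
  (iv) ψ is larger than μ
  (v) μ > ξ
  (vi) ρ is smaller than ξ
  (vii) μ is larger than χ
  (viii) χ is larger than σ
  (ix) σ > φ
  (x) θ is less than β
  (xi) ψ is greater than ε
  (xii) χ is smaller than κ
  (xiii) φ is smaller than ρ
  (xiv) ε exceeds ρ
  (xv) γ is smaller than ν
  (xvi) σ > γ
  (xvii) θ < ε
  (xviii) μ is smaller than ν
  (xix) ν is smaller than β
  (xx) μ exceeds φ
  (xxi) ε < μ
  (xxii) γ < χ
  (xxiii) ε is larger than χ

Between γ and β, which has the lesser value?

The relevant relations are γ < σ; σ < χ; χ < κ; κ < θ; θ < ε; ε < μ; μ < ν; ν < β.
Together: γ < σ < χ < κ < θ < ε < μ < ν < β.
So γ < β; γ is the smaller of the two.

γ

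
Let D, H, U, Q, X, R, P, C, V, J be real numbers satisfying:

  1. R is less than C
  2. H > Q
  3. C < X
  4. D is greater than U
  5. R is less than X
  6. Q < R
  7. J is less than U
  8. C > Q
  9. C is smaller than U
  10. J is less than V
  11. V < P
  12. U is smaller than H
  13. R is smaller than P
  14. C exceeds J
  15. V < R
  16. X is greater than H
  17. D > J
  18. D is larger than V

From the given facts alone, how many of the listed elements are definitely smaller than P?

4

Directly below P: V, R.
One step further: J, Q (4 so far).
Nothing else is reachable below P; 4 in all.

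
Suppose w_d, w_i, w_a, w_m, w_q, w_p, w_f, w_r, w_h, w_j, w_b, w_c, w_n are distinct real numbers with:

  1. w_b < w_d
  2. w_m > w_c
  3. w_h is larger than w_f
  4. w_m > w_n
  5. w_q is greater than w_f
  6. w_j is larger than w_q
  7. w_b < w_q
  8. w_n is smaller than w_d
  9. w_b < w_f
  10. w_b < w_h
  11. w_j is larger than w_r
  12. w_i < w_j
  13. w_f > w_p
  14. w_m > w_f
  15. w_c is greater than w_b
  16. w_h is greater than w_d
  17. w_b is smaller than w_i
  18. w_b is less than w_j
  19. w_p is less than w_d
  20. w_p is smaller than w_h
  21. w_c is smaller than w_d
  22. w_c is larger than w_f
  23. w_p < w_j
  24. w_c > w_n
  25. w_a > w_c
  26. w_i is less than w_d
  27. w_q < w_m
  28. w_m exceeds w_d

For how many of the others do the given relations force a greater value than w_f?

From w_f the given relations immediately reach w_c, w_h, w_q, w_m.
From those, w_d, w_a, w_j — 7 in total.
Nothing else is reachable above w_f; 7 in all.

7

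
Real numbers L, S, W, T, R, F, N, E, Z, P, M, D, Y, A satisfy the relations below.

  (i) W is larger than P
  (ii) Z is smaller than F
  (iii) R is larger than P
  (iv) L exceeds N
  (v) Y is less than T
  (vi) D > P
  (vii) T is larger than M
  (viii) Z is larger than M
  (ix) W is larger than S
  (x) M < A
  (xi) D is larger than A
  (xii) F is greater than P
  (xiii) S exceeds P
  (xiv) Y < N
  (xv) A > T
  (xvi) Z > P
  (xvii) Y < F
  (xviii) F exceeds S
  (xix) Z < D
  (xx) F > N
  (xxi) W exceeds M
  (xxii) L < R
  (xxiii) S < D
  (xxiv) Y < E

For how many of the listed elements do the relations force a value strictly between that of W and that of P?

The relations place P below W. An element lies strictly between them when it is forced above P and also forced below W.
Above P: {S, Z, F, R, D}. Below W: {M, S}.
Intersection: {S} — 1.

1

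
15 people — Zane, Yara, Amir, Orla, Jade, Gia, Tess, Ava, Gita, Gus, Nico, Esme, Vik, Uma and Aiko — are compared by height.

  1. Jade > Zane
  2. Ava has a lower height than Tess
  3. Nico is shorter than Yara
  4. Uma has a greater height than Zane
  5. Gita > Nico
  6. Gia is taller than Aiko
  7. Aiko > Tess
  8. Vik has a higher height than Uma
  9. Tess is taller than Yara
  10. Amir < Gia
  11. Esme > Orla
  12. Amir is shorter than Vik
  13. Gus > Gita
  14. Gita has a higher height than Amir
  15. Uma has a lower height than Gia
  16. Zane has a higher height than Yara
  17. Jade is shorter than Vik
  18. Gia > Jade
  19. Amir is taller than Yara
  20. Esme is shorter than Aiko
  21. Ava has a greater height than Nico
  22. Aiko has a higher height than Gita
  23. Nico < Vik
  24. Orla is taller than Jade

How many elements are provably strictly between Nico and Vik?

Chaining upward from Nico reaches: Yara, Amir, Zane, Ava, Gita, Jade, Orla, Esme, Uma, Tess, Aiko, Gus, Gia.
Chaining downward from Vik reaches: Yara, Amir, Zane, Jade, Uma.
Strictly between Nico and Vik are those in both lists: Yara, Amir, Zane, Jade, Uma — 5 elements.

5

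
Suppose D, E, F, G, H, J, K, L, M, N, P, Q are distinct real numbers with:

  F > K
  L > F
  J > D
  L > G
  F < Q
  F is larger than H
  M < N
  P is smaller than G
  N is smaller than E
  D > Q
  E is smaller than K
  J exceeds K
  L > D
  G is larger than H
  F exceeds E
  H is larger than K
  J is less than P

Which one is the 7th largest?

F

The consecutive relations fix a unique order: M < N < E < K < H < F < Q < D < J < P < G < L.
The 7th largest is F.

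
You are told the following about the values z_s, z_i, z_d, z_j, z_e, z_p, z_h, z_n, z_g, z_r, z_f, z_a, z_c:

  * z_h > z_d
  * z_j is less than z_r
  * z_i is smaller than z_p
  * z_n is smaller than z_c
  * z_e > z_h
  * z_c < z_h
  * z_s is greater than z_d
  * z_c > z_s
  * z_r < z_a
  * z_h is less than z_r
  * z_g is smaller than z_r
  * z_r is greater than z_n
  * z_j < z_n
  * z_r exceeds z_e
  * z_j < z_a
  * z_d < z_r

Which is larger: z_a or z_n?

z_a

Following the relations from z_n: z_n < z_c < z_h < z_e < z_r < z_a.
So z_n < z_a; z_a is the larger of the two.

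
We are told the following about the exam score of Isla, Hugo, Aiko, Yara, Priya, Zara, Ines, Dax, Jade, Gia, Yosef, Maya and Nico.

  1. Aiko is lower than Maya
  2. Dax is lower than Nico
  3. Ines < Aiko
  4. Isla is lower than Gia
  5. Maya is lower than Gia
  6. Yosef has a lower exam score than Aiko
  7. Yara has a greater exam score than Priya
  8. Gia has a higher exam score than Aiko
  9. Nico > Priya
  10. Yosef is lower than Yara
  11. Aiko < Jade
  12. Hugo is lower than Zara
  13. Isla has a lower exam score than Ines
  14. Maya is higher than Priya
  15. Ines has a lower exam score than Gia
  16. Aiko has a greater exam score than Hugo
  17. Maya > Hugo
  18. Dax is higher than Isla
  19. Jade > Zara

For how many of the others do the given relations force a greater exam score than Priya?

The elements the relations force above Priya are Maya, Yara, Gia, Nico — no chain reaches any other.
That is 4.

4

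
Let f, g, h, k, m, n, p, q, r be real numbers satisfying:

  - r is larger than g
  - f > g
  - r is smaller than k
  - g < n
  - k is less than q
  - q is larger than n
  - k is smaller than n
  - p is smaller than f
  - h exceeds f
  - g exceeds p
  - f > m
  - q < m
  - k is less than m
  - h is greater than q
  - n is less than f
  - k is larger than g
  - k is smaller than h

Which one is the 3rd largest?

m

Piecing the relations together gives one ordering: p < g < r < k < n < q < m < f < h.
The 3rd largest is m.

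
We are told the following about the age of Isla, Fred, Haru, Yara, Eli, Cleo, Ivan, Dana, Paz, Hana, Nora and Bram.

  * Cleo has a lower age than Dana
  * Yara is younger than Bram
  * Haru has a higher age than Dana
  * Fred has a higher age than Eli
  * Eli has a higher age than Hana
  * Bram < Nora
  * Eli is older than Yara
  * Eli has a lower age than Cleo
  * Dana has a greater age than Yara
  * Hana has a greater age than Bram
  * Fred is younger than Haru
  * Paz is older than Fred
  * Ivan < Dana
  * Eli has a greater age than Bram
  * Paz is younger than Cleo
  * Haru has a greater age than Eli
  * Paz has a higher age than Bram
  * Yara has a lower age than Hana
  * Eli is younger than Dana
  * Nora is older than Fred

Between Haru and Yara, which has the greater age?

Chaining the given relations: Yara < Bram < Hana < Eli < Fred < Paz < Cleo < Dana < Haru.
So Yara < Haru; Haru is the older of the two.

Haru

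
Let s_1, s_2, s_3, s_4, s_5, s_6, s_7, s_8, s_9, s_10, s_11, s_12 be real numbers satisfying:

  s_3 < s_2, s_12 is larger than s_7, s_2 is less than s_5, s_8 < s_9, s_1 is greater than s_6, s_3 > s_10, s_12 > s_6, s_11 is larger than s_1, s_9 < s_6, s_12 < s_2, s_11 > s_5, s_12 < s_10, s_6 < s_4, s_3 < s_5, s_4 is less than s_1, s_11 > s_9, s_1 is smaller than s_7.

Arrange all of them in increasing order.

The consecutive links are each given: s_8 < s_9; s_9 < s_6; s_6 < s_4; s_4 < s_1; s_1 < s_7; s_7 < s_12; s_12 < s_10; s_10 < s_3; s_3 < s_2; s_2 < s_5; s_5 < s_11.

s_8 < s_9 < s_6 < s_4 < s_1 < s_7 < s_12 < s_10 < s_3 < s_2 < s_5 < s_11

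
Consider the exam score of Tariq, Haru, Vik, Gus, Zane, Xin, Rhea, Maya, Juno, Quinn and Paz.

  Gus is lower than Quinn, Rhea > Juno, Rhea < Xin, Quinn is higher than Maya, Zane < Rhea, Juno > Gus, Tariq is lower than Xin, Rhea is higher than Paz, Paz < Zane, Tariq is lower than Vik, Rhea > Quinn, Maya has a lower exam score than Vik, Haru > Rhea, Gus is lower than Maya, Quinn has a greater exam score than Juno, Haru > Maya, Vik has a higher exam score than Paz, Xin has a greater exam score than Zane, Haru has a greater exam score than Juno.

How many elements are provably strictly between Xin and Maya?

The relations place Maya below Xin. An element lies strictly between them when it is forced above Maya and also forced below Xin.
Above Maya: {Quinn, Rhea, Haru, Vik}. Below Xin: {Gus, Juno, Paz, Zane, Quinn, Rhea, Tariq}.
Intersection: {Quinn, Rhea} — 2.

2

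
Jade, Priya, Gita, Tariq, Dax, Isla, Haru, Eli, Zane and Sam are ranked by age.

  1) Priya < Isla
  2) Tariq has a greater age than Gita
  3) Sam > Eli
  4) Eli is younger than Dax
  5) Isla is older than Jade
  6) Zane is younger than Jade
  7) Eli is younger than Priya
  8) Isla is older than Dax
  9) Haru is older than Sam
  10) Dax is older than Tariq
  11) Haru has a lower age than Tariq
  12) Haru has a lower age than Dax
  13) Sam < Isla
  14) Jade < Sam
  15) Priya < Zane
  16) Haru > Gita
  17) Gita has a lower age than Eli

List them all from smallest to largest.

Gita < Eli < Priya < Zane < Jade < Sam < Haru < Tariq < Dax < Isla

Nothing is placed below Gita, so it is least; from there Gita < Eli; Eli < Priya; Priya < Zane; Zane < Jade; Jade < Sam; Sam < Haru; Haru < Tariq; Tariq < Dax; Dax < Isla, each given directly.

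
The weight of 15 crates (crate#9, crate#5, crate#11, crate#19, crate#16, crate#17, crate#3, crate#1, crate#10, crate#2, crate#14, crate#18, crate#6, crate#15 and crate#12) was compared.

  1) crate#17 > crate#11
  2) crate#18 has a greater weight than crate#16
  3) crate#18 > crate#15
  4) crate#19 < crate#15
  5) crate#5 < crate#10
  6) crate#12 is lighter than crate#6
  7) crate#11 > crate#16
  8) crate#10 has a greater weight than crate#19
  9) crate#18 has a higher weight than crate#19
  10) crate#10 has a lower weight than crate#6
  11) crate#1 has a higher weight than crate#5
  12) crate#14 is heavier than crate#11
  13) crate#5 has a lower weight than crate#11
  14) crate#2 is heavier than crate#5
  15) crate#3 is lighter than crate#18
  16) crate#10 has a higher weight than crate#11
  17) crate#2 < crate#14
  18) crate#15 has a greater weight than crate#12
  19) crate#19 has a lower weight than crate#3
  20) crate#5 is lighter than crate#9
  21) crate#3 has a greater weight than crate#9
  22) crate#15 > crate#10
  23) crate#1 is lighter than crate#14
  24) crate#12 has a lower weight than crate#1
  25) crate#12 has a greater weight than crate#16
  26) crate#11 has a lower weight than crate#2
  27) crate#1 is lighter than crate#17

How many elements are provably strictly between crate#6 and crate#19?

1

The relations place crate#19 below crate#6. An element lies strictly between them when it is forced above crate#19 and also forced below crate#6.
Above crate#19: {crate#10, crate#15, crate#3, crate#18}. Below crate#6: {crate#5, crate#16, crate#11, crate#10, crate#12}.
Intersection: {crate#10} — 1.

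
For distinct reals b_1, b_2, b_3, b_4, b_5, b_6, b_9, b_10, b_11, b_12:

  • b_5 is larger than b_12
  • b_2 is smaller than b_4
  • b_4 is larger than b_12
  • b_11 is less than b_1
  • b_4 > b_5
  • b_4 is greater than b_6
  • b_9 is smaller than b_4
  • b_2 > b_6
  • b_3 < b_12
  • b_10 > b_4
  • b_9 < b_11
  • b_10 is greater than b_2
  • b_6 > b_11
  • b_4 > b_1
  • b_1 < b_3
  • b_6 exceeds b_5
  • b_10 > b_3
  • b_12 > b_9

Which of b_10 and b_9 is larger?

b_9 < b_11 < b_1 < b_3 < b_12 < b_5 < b_6 < b_2 < b_4 < b_10, by transitivity through b_11, b_1, b_3, b_12, b_5, b_6, b_2, b_4.
So b_9 < b_10; b_10 is the larger of the two.

b_10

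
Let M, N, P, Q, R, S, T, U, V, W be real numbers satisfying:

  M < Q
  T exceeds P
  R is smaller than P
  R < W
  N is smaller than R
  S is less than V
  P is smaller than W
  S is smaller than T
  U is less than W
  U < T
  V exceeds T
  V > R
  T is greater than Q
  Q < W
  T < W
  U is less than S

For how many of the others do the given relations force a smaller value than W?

From W the given relations immediately reach U, Q, R, P, T.
From those, M, N, S — 8 in total.
No other element is forced below W by the given relations, so the count is 8.

8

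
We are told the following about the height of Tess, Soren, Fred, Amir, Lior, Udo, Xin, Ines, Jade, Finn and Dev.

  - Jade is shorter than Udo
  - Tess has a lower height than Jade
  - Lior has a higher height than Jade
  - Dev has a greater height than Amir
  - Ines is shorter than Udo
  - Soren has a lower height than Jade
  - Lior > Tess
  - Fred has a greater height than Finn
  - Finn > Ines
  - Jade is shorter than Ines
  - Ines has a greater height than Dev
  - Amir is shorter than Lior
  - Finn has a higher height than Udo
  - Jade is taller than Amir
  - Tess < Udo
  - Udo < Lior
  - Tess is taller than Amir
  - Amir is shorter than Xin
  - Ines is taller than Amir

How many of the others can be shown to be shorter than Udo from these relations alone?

6

The elements the relations force below Udo are Soren, Amir, Dev, Tess, Jade, Ines — no chain reaches any other.
That is 6.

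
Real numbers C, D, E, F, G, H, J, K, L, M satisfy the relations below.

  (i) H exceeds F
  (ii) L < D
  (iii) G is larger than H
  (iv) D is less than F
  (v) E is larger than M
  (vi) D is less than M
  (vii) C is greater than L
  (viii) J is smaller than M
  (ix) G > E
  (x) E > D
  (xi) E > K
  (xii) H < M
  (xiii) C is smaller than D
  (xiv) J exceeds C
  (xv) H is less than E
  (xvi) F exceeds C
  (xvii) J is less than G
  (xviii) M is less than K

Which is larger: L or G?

The relevant relations are L < C; C < D; D < F; F < H; H < M; M < K; K < E; E < G.
Together: L < C < D < F < H < M < K < E < G.
So L < G; G is the larger of the two.

G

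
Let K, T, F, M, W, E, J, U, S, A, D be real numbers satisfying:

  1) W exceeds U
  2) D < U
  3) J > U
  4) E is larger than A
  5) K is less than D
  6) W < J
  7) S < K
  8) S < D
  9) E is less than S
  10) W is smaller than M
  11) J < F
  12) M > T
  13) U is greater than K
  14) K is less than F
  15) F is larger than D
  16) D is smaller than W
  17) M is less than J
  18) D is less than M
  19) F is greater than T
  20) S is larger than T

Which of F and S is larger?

F

S < K < D < U < W < M < J < F, by transitivity through K, D, U, W, M, J.
So S < F; F is the larger of the two.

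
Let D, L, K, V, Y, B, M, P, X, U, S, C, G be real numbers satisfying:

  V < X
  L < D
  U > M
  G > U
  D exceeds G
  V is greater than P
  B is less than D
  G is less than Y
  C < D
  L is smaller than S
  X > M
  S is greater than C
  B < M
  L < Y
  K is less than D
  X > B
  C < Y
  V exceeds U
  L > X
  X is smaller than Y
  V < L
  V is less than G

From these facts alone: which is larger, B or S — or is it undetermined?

Link the given pairs in sequence: B < M; M < U; U < V; V < X; X < L; L < S.
Chaining these gives B < M < U < V < X < L < S.
So S is larger.

S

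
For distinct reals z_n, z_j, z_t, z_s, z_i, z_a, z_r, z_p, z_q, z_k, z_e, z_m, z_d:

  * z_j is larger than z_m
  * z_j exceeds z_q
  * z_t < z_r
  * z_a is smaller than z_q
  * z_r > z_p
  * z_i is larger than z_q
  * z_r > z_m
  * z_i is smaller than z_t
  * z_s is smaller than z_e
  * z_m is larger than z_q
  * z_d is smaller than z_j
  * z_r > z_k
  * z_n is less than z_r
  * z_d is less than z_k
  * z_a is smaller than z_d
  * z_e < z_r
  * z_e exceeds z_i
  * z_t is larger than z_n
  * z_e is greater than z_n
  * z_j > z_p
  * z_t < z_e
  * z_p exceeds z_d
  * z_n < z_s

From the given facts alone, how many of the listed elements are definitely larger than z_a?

10

The elements the relations force above z_a are z_q, z_i, z_d, z_p, z_t, z_e, z_m, z_k, z_j, z_r — no chain reaches any other.
That is 10.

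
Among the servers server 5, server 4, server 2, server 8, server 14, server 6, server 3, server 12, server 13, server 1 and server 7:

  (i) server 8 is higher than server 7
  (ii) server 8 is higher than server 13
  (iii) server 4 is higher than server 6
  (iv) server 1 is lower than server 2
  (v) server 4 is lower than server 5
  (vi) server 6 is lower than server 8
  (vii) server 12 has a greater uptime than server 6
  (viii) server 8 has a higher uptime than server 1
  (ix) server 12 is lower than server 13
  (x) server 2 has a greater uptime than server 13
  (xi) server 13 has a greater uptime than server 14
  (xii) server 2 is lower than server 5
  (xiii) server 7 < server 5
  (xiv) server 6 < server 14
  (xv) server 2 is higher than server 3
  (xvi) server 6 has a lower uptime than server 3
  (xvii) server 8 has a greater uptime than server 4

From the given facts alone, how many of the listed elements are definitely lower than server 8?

The elements the relations force below server 8 are server 6, server 4, server 7, server 1, server 14, server 12, server 13 — no chain reaches any other.
That is 7.

7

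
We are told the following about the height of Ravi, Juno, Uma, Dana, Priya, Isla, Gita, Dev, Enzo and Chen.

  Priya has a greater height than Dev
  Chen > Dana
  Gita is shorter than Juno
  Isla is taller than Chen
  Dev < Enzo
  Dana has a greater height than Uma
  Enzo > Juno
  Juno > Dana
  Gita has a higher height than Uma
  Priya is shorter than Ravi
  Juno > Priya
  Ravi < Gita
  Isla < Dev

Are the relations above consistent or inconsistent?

The single ordering Uma < Dana < Chen < Isla < Dev < Priya < Ravi < Gita < Juno < Enzo satisfies every listed relation, so no contradiction arises.

consistent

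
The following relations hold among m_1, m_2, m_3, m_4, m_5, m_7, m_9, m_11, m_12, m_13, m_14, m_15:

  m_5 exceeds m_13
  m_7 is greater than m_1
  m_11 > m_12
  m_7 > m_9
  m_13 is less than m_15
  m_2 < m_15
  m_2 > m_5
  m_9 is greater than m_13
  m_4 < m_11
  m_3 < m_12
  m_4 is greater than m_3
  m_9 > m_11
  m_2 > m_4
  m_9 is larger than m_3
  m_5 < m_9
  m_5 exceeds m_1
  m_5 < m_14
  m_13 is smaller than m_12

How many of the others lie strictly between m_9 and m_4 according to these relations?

The relations place m_4 below m_9. An element lies strictly between them when it is forced above m_4 and also forced below m_9.
Above m_4: {m_2, m_11, m_7, m_15}. Below m_9: {m_3, m_1, m_13, m_5, m_12, m_11}.
Intersection: {m_11} — 1.

1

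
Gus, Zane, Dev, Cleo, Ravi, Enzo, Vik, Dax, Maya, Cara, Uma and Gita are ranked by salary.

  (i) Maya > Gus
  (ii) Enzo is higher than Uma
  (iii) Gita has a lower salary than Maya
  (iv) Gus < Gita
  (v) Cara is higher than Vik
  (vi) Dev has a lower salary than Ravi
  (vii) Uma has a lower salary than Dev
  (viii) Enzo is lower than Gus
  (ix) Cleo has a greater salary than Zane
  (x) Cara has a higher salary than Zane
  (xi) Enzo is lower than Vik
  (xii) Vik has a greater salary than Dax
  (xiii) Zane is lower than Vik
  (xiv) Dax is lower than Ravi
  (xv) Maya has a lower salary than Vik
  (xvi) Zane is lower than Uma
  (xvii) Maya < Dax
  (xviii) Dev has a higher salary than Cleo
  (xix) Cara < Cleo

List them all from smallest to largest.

Zane < Uma < Enzo < Gus < Gita < Maya < Dax < Vik < Cara < Cleo < Dev < Ravi

Each adjacent pair is fixed by a given relation: Zane < Uma; Uma < Enzo; Enzo < Gus; Gus < Gita; Gita < Maya; Maya < Dax; Dax < Vik; Vik < Cara; Cara < Cleo; Cleo < Dev; Dev < Ravi. Chaining them end to end gives the full order.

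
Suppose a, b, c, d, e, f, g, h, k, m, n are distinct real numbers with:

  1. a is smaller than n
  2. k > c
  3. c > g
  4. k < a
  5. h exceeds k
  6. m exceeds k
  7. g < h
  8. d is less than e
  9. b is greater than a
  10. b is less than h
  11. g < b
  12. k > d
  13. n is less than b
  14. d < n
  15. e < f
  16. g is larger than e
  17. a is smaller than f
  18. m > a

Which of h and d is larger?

Link the given pairs in sequence: d < e; e < g; g < c; c < k; k < a; a < n; n < b; b < h.
Together: d < e < g < c < k < a < n < b < h.
So d < h; h is the larger of the two.

h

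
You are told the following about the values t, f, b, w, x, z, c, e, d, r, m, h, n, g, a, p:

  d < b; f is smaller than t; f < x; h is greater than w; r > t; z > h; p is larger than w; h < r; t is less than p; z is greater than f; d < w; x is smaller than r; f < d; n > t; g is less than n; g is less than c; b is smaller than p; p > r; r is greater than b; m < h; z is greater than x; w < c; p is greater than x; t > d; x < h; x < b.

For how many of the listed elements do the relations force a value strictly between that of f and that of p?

7

Chaining upward from f reaches: d, x, b, t, w, n, h, c, r, z.
Chaining downward from p reaches: d, x, b, t, w, m, h, r.
Strictly between f and p are those in both lists: d, x, b, t, w, h, r — 7 elements.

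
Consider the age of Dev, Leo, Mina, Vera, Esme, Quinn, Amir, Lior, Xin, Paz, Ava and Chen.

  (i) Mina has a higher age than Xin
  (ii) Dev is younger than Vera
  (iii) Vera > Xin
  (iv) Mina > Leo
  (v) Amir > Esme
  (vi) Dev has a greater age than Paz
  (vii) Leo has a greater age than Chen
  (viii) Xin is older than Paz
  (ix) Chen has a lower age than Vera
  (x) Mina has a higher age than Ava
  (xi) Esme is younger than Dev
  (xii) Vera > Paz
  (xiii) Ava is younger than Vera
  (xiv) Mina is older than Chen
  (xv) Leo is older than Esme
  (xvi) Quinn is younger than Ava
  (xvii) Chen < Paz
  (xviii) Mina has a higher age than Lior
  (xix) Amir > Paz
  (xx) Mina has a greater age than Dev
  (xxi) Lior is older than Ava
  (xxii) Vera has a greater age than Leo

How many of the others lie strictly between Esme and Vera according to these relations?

2

The relations place Esme below Vera. An element lies strictly between them when it is forced above Esme and also forced below Vera.
Above Esme: {Leo, Dev, Mina, Amir}. Below Vera: {Chen, Paz, Leo, Quinn, Dev, Ava, Xin}.
Intersection: {Leo, Dev} — 2.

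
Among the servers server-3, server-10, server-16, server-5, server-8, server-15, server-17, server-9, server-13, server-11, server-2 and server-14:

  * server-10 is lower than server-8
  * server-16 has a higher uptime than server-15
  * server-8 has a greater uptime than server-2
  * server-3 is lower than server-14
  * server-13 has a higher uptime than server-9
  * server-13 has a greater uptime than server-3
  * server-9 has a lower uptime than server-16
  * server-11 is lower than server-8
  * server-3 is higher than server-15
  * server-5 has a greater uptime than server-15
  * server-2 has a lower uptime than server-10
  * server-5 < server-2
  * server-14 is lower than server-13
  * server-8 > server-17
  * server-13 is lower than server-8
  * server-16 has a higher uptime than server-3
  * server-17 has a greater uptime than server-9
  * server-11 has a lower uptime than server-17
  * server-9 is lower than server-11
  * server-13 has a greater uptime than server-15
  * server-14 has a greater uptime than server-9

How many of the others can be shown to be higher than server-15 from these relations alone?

8

Directly above server-15: server-5, server-3, server-13, server-16.
One step further: server-2, server-14, server-8 (7 so far).
One step further: server-10 (8 so far).
No other element is forced above server-15 by the given relations, so the count is 8.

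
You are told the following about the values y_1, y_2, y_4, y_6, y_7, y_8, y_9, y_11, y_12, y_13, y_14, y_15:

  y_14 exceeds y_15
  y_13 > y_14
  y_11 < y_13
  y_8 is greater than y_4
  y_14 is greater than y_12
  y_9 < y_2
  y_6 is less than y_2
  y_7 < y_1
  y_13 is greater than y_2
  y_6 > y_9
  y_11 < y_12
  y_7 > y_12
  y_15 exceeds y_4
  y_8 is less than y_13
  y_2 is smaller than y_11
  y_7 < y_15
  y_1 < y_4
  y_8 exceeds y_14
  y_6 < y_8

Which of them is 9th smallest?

Chaining the given pairs: y_9 < y_6 < y_2 < y_11 < y_12 < y_7 < y_1 < y_4 < y_15 < y_14 < y_8 < y_13.
Counting 9 from the smallest end gives y_15.

y_15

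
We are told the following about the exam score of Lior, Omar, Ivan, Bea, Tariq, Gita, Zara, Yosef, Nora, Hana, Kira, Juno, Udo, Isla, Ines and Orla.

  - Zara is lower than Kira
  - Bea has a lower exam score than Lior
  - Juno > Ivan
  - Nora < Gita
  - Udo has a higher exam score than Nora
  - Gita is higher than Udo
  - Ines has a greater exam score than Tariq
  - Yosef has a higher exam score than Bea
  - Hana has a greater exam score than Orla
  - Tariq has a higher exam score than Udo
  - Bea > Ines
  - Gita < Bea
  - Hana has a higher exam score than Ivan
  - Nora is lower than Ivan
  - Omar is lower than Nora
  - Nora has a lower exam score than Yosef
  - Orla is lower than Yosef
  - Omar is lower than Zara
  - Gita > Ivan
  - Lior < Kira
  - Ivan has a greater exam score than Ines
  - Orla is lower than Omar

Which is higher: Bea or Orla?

Bea

Orla < Omar and Omar < Nora give Orla < Nora.
With Nora < Udo: Orla < Omar < Nora < Udo.
Then Udo < Tariq extends the chain to Tariq.
With Tariq < Ines: Orla < Omar < Nora < Udo < Tariq < Ines.
With Ines < Ivan: Orla < Omar < Nora < Udo < Tariq < Ines < Ivan.
With Ivan < Gita: Orla < Omar < Nora < Udo < Tariq < Ines < Ivan < Gita.
Then Gita < Bea extends the chain to Bea.
So Orla < Bea; Bea is the higher of the two.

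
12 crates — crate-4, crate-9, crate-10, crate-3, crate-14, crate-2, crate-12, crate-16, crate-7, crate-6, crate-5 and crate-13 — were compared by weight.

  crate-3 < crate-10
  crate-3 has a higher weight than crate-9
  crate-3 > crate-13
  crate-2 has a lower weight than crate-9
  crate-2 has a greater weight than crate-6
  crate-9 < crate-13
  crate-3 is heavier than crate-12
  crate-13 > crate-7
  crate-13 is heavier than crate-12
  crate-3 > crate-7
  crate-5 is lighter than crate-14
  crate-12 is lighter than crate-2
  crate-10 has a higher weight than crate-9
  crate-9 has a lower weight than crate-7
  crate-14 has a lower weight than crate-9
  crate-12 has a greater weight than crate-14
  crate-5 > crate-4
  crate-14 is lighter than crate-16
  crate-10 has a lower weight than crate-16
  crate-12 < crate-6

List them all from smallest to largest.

The consecutive links are each given: crate-4 < crate-5; crate-5 < crate-14; crate-14 < crate-12; crate-12 < crate-6; crate-6 < crate-2; crate-2 < crate-9; crate-9 < crate-7; crate-7 < crate-13; crate-13 < crate-3; crate-3 < crate-10; crate-10 < crate-16.

crate-4 < crate-5 < crate-14 < crate-12 < crate-6 < crate-2 < crate-9 < crate-7 < crate-13 < crate-3 < crate-10 < crate-16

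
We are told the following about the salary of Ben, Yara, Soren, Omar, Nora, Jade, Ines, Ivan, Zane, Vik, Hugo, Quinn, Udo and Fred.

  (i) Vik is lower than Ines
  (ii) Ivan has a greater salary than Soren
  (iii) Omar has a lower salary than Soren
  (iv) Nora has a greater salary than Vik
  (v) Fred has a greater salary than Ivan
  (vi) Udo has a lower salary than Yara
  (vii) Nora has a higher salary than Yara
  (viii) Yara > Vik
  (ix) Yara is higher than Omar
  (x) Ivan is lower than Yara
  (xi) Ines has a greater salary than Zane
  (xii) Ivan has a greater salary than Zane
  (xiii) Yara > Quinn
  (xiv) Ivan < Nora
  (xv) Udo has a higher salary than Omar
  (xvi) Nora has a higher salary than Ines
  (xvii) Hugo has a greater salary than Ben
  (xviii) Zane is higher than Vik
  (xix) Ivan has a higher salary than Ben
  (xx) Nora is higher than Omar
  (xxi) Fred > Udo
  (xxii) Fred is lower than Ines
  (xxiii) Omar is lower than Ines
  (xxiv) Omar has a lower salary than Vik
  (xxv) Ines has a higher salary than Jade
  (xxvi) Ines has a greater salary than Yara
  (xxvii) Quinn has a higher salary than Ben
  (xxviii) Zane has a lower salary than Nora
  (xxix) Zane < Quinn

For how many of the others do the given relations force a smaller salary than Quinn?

Directly below Quinn: Ben, Zane.
One step further: Vik (3 so far).
One step further: Omar (4 so far).
No other element is forced below Quinn by the given relations, so the count is 4.

4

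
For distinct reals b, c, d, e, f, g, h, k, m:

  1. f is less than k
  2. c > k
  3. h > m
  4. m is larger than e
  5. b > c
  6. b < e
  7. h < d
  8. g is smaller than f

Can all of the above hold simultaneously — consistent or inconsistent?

The single ordering g < f < k < c < b < e < m < h < d satisfies every listed relation, so no contradiction arises.

consistent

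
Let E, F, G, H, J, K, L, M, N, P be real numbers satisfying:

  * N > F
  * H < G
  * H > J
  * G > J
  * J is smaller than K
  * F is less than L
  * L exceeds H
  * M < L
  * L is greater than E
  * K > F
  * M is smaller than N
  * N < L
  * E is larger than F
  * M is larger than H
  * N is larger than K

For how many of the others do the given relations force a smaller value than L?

The elements the relations force below L are F, J, H, E, M, K, N — no chain reaches any other.
That is 7.

7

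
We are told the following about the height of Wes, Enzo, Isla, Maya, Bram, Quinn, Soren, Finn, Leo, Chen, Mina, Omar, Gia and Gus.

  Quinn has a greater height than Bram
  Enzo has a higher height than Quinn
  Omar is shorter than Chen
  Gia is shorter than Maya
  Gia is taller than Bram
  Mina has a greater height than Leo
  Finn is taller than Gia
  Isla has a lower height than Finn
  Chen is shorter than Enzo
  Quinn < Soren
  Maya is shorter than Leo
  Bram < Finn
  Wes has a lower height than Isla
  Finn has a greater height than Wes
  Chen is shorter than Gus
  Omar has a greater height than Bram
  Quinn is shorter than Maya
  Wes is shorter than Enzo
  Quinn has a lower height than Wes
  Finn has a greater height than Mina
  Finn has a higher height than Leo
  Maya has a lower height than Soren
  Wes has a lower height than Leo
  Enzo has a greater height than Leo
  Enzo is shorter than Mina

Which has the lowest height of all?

Chaining upward from Bram: directly above it, Gia, Quinn, Omar, Finn; then Maya, Wes, Soren, Chen, Enzo; then Leo, Gus, Mina, Isla.
That covers every other element, and nothing is given below Bram, so Bram is the lowest height.

Bram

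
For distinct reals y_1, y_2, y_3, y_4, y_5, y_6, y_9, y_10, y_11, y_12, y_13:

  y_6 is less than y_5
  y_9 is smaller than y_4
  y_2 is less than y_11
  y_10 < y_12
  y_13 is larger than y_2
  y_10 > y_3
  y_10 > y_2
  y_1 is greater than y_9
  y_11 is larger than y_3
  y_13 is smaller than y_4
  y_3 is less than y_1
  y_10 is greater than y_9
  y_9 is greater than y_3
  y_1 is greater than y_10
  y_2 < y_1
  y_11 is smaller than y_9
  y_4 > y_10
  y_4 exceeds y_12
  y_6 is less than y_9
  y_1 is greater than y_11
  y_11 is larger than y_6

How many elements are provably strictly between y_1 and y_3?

The relations place y_3 below y_1. An element lies strictly between them when it is forced above y_3 and also forced below y_1.
Above y_3: {y_11, y_9, y_10, y_12, y_4}. Below y_1: {y_2, y_6, y_11, y_9, y_10}.
Intersection: {y_11, y_9, y_10} — 3.

3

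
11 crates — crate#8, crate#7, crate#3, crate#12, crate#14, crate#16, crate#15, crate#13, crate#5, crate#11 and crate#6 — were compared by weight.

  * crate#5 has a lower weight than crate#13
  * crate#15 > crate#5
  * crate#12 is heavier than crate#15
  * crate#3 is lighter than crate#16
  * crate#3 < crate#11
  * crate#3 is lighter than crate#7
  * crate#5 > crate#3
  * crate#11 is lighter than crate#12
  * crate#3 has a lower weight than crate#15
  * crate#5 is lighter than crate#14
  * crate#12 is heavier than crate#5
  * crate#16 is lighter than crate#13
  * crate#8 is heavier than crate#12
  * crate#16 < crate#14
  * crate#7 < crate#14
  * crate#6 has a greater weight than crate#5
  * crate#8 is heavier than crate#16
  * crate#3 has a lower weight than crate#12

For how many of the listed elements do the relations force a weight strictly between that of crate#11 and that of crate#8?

Chaining upward from crate#11 reaches: crate#12.
Chaining downward from crate#8 reaches: crate#3, crate#5, crate#15, crate#12, crate#16.
Strictly between crate#11 and crate#8 are those in both lists: crate#12 — 1 element.

1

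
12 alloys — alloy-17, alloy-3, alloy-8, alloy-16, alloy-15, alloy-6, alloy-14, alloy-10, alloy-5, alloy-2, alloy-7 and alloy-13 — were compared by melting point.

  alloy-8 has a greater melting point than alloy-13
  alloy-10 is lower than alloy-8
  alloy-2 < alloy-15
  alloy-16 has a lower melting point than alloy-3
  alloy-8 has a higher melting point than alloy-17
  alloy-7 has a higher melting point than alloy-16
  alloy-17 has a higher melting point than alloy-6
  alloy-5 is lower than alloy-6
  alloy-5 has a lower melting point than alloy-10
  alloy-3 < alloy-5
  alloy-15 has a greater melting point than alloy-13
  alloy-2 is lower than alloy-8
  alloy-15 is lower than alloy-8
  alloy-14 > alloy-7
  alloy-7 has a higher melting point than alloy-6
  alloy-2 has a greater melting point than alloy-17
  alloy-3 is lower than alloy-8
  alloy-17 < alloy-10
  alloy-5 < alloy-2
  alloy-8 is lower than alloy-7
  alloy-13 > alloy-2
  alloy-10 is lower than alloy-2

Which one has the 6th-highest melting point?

Piecing the relations together gives one ordering: alloy-16 < alloy-3 < alloy-5 < alloy-6 < alloy-17 < alloy-10 < alloy-2 < alloy-13 < alloy-15 < alloy-8 < alloy-7 < alloy-14.
Counting 6 from the largest end gives alloy-2.

alloy-2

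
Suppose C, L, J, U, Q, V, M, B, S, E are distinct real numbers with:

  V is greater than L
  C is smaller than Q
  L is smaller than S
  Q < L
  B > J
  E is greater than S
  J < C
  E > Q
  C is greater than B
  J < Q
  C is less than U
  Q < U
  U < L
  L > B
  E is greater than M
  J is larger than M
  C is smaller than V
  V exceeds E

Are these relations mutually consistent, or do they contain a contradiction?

The single ordering M < J < B < C < Q < U < L < S < E < V satisfies every listed relation, so no contradiction arises.

consistent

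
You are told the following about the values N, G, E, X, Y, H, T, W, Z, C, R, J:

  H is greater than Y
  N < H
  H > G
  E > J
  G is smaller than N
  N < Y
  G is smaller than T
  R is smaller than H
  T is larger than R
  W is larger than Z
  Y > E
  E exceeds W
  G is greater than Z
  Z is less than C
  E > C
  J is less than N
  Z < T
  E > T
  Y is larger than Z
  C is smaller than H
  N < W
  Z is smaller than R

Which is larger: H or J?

Chaining the given relations: J < N < W < E < Y < H.
So J < H; H is the larger of the two.

H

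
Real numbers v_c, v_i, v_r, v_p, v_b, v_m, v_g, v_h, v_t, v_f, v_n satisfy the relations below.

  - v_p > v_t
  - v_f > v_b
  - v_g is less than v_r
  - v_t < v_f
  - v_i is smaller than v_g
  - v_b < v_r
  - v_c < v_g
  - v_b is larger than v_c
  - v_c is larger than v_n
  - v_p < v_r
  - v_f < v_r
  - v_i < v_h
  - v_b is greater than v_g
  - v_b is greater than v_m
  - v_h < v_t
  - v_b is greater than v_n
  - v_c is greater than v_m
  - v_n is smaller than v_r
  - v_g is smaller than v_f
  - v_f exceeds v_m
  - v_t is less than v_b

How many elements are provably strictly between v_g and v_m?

The relations place v_m below v_g. An element lies strictly between them when it is forced above v_m and also forced below v_g.
Above v_m: {v_c, v_b, v_f, v_r}. Below v_g: {v_i, v_n, v_c}.
Intersection: {v_c} — 1.

1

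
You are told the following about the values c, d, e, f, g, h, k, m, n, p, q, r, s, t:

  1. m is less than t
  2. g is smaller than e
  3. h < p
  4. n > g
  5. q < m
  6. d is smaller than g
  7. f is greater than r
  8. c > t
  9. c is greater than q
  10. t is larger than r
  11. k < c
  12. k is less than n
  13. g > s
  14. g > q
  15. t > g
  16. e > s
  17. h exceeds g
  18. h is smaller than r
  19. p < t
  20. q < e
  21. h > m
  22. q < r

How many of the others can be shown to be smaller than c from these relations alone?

The elements the relations force below c are q, s, d, g, m, h, k, p, r, t — no chain reaches any other.
That is 10.

10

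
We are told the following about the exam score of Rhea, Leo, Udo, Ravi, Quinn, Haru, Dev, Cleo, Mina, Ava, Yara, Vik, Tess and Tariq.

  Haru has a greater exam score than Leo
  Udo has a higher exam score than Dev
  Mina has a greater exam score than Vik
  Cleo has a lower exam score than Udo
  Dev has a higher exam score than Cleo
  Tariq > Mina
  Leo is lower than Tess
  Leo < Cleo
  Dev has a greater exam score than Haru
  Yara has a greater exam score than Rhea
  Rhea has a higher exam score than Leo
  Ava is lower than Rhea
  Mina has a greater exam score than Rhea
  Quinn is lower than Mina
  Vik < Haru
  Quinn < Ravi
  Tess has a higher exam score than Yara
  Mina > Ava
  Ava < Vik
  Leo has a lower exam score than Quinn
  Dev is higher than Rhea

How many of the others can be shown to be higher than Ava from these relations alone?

9

The elements the relations force above Ava are Rhea, Vik, Yara, Tess, Mina, Tariq, Haru, Dev, Udo — no chain reaches any other.
That is 9.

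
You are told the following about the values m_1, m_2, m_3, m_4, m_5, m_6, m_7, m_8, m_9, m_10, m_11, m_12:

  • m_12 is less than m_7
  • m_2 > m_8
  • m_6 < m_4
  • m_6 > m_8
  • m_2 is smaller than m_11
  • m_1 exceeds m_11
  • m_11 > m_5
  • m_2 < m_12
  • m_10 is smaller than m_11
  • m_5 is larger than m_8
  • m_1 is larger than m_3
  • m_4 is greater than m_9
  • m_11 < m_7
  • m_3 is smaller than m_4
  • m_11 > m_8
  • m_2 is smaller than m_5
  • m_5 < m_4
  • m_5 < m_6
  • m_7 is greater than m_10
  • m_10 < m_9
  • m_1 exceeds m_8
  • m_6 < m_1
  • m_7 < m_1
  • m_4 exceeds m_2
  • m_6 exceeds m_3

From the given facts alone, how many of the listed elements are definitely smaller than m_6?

4

The elements the relations force below m_6 are m_8, m_2, m_3, m_5 — no chain reaches any other.
That is 4.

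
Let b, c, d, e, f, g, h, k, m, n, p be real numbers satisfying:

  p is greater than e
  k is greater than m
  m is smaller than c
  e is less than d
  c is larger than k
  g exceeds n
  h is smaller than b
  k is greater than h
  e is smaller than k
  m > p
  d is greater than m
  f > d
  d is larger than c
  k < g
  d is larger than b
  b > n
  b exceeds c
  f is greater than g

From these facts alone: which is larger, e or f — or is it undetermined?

e < p and p < m give e < m.
With m < c: e < p < m < c.
Then c < d extends the chain to d.
Then d < f extends the chain to f.
So f is larger.

f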